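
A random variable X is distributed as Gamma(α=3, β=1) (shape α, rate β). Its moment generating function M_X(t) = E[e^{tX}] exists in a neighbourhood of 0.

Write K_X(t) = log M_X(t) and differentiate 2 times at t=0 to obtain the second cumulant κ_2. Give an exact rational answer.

κ_2 = K′′(0) = 3

M_X(t) = (1 - t)^(-3)
K_X(t) = log M_X(t) = -3*log(1 - t)
K′(t) = -3/(t - 1)
K′′(t) = 3/(t^2 - 2*t + 1)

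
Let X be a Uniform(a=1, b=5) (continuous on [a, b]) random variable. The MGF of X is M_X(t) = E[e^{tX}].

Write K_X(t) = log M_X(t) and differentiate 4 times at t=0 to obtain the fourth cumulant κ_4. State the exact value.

M_X(t) = (e^(5*t) - e^(t))/(4*t)
K_X(t) = log M_X(t) = -log(t) + log(e^(5*t) - e^(t)) - 2*log(2)
K′(t) = (5*t*e^(4*t) - t - e^(4*t) + 1)/(t*e^(4*t) - t)
K′′(t) = (-16*t^2*e^(4*t) + e^(8*t) - 2*e^(4*t) + 1)/(t^2*e^(8*t) - 2*t^2*e^(4*t) + t^2)
K′′′(t) = (64*t^3*e^(8*t) + 64*t^3*e^(4*t) - 2*e^(12*t) + 6*e^(8*t) - 6*e^(4*t) + 2)/(t^3*e^(12*t) - 3*t^3*e^(8*t) + 3*t^3*e^(4*t) - t^3)

κ_4 = K′′′′(0) = -32/15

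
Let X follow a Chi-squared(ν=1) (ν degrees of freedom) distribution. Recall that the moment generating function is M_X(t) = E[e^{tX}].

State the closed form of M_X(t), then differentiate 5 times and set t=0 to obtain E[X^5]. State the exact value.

M_X(t) = 1/√(1 - 2*t)
M^(5)(t) = -945/(32*t^5*√(1 - 2*t) - 80*t^4*√(1 - 2*t) + 80*t^3*√(1 - 2*t) - 40*t^2*√(1 - 2*t) + 10*t*√(1 - 2*t) - √(1 - 2*t))

E[X^5] = M^(5)(0) = 945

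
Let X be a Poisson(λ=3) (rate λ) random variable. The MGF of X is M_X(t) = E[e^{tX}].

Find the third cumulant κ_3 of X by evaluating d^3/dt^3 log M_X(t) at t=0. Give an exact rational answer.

κ_3 = D^3[K](0) = 3

M_X(t) = e^(3*e^(t) - 3)
K_X(t) = log M_X(t) = 3*e^(t) - 3
D^3[K](t) = 3*e^(t)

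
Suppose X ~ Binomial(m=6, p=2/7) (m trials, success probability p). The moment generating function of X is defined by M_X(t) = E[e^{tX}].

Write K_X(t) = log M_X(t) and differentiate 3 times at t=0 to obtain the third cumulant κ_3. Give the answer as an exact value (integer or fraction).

κ_3 = K^(3)(0) = 180/343

M_X(t) = (2*e^(t)/7 + 5/7)^6
K_X(t) = log M_X(t) = 6*log(2*e^(t)/7 + 5/7)
K^(3)(t) = (-120*e^(2*t) + 300*e^(t))/(8*e^(3*t) + 60*e^(2*t) + 150*e^(t) + 125)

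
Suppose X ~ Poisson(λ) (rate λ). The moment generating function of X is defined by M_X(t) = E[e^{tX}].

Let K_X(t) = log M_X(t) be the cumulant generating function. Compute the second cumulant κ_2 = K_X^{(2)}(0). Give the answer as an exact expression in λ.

M_X(t) = e^(λ*(e^(t) - 1))
K_X(t) = log M_X(t) = λ*(e^(t) - 1)
K^(2)(t) = λ*e^(t)

κ_2 = K^(2)(0) = λ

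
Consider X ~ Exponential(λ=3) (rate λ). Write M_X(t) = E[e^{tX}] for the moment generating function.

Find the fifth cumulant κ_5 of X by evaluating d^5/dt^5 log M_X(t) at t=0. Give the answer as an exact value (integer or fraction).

κ_5 = K^(5)(0) = 8/81

M_X(t) = 3/(3 - t)
K_X(t) = log M_X(t) = -log(3 - t) + log(3)
K^(5)(t) = -24/(t^5 - 15*t^4 + 90*t^3 - 270*t^2 + 405*t - 243)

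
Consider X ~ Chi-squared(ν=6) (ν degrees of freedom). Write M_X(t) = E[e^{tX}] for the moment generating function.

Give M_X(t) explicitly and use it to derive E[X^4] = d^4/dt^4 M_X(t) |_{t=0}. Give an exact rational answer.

M_X(t) = (1 - 2*t)^(-3)
dM/dt = 6/(16*t^4 - 32*t^3 + 24*t^2 - 8*t + 1)
d^2M/dt^2 = -48/(32*t^5 - 80*t^4 + 80*t^3 - 40*t^2 + 10*t - 1)
d^3M/dt^3 = 480/(64*t^6 - 192*t^5 + 240*t^4 - 160*t^3 + 60*t^2 - 12*t + 1)
d^4M/dt^4 = -5760/(128*t^7 - 448*t^6 + 672*t^5 - 560*t^4 + 280*t^3 - 84*t^2 + 14*t - 1)

E[X^4] = d^4M/dt^4 |_{t=0} = 5760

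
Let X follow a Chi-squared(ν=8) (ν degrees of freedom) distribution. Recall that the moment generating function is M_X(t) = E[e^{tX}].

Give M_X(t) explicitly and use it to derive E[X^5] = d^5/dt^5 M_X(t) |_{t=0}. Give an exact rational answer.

E[X^5] = D^5[M](0) = 215040

M_X(t) = (1 - 2*t)^(-4)
D^5[M](t) = -215040/(512*t^9 - 2304*t^8 + 4608*t^7 - 5376*t^6 + 4032*t^5 - 2016*t^4 + 672*t^3 - 144*t^2 + 18*t - 1)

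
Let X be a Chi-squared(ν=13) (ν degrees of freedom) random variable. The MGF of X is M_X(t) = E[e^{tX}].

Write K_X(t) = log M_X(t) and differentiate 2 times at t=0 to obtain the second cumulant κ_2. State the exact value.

κ_2 = K′′(0) = 26

M_X(t) = (1 - 2*t)^(-13/2)
K_X(t) = log M_X(t) = -13*log(1 - 2*t)/2
K′(t) = -13/(2*t - 1)
K′′(t) = 26/(4*t^2 - 4*t + 1)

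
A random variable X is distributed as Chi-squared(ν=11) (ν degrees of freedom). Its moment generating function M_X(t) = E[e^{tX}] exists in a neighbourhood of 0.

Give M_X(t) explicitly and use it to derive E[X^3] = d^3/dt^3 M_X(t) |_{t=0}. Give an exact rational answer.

M_X(t) = (1 - 2*t)^(-11/2)

E[X^3] = M^(3)(0) = 2145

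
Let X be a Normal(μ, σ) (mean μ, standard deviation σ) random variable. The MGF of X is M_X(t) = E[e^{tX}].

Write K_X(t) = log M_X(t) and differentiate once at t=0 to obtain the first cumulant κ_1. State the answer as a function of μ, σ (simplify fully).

κ_1 = dK/dt |_{t=0} = μ

M_X(t) = e^(μ*t + σ^2*t^2/2)
K_X(t) = log M_X(t) = μ*t + σ^2*t^2/2
dK/dt = μ + σ^2*t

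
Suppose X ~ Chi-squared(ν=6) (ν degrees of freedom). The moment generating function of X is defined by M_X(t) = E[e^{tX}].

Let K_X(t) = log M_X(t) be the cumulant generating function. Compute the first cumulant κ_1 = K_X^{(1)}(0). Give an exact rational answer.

M_X(t) = (1 - 2*t)^(-3)
K_X(t) = log M_X(t) = -3*log(1 - 2*t)
K^(1)(t) = -6/(2*t - 1)

κ_1 = K^(1)(0) = 6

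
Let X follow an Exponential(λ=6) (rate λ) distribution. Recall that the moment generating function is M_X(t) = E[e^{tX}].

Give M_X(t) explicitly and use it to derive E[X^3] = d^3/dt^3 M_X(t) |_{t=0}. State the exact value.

M_X(t) = 6/(6 - t)
dM/dt = 6/(t^2 - 12*t + 36)
d^2M/dt^2 = -12/(t^3 - 18*t^2 + 108*t - 216)
d^3M/dt^3 = 36/(t^4 - 24*t^3 + 216*t^2 - 864*t + 1296)

E[X^3] = d^3M/dt^3 |_{t=0} = 1/36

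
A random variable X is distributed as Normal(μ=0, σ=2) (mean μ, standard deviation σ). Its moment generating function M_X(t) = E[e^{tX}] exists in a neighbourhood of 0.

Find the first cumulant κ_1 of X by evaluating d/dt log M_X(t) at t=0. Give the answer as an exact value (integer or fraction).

M_X(t) = e^(2*t^2)
K_X(t) = log M_X(t) = 2*t^2
K^(1)(t) = 4*t

κ_1 = K^(1)(0) = 0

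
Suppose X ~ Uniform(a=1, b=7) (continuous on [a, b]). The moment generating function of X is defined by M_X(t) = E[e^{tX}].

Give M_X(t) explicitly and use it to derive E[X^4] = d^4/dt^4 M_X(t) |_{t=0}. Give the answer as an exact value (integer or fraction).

M_X(t) = (e^(7*t) - e^(t))/(6*t)
D^4[M](t) = (2401*t^4*e^(7*t) - t^4*e^(t) - 1372*t^3*e^(7*t) + 4*t^3*e^(t) + 588*t^2*e^(7*t) - 12*t^2*e^(t) - 168*t*e^(7*t) + 24*t*e^(t) + 24*e^(7*t) - 24*e^(t))/(6*t^5)

E[X^4] = D^4[M](0) = 2801/5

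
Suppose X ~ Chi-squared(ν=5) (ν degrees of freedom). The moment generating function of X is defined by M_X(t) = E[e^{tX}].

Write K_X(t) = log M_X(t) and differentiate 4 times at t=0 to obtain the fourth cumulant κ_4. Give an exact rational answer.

κ_4 = K′′′′(0) = 240

M_X(t) = (1 - 2*t)^(-5/2)
K_X(t) = log M_X(t) = -5*log(1 - 2*t)/2
K′(t) = -5/(2*t - 1)
K′′(t) = 10/(4*t^2 - 4*t + 1)
K′′′(t) = -40/(8*t^3 - 12*t^2 + 6*t - 1)
K′′′′(t) = 240/(16*t^4 - 32*t^3 + 24*t^2 - 8*t + 1)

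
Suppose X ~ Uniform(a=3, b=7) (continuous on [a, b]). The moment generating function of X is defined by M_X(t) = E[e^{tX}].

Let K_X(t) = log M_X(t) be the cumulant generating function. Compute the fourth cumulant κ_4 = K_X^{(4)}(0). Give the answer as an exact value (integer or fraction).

κ_4 = d^4K/dt^4 |_{t=0} = -32/15

M_X(t) = (e^(7*t) - e^(3*t))/(4*t)
K_X(t) = log M_X(t) = -log(t) + log(e^(7*t) - e^(3*t)) - 2*log(2)
dK/dt = (7*t*e^(4*t) - 3*t - e^(4*t) + 1)/(t*e^(4*t) - t)
d^2K/dt^2 = (-16*t^2*e^(4*t) + e^(8*t) - 2*e^(4*t) + 1)/(t^2*e^(8*t) - 2*t^2*e^(4*t) + t^2)
d^3K/dt^3 = (64*t^3*e^(8*t) + 64*t^3*e^(4*t) - 2*e^(12*t) + 6*e^(8*t) - 6*e^(4*t) + 2)/(t^3*e^(12*t) - 3*t^3*e^(8*t) + 3*t^3*e^(4*t) - t^3)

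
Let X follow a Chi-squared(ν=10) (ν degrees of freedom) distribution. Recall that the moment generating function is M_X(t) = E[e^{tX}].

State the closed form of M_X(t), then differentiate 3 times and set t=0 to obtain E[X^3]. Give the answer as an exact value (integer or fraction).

M_X(t) = (1 - 2*t)^(-5)
M^(3)(t) = 1680/(256*t^8 - 1024*t^7 + 1792*t^6 - 1792*t^5 + 1120*t^4 - 448*t^3 + 112*t^2 - 16*t + 1)

E[X^3] = M^(3)(0) = 1680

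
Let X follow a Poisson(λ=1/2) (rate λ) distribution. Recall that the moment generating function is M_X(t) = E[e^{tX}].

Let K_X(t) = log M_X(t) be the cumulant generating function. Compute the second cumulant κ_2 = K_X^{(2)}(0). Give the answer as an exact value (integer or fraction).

M_X(t) = e^(e^(t)/2 - 1/2)
K_X(t) = log M_X(t) = e^(t)/2 - 1/2
D^2[K](t) = e^(t)/2

κ_2 = D^2[K](0) = 1/2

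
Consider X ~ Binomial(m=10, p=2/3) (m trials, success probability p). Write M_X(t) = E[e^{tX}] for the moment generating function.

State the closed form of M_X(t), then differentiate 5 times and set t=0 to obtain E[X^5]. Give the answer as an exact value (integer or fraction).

M_X(t) = (2*e^(t)/3 + 1/3)^10

E[X^5] = D^5[M](0) = 178900/9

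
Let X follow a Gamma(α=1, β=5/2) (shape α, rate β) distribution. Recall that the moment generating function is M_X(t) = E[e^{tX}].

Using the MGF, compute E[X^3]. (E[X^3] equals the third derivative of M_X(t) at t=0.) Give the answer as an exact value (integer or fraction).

M_X(t) = 5/(2*(5/2 - t))
dM/dt = 10/(4*t^2 - 20*t + 25)
d^2M/dt^2 = -40/(8*t^3 - 60*t^2 + 150*t - 125)
d^3M/dt^3 = 240/(16*t^4 - 160*t^3 + 600*t^2 - 1000*t + 625)

E[X^3] = d^3M/dt^3 |_{t=0} = 48/125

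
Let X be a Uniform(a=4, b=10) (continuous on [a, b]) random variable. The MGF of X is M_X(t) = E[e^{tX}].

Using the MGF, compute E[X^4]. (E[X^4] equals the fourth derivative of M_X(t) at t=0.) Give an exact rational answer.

M_X(t) = (e^(10*t) - e^(4*t))/(6*t)
M′(t) = (10*t*e^(10*t) - 4*t*e^(4*t) - e^(10*t) + e^(4*t))/(6*t^2)
M′′(t) = (50*t^2*e^(10*t) - 8*t^2*e^(4*t) - 10*t*e^(10*t) + 4*t*e^(4*t) + e^(10*t) - e^(4*t))/(3*t^3)
M′′′(t) = (500*t^3*e^(10*t) - 32*t^3*e^(4*t) - 150*t^2*e^(10*t) + 24*t^2*e^(4*t) + 30*t*e^(10*t) - 12*t*e^(4*t) - 3*e^(10*t) + 3*e^(4*t))/(3*t^4)

E[X^4] = M′′′′(0) = 16496/5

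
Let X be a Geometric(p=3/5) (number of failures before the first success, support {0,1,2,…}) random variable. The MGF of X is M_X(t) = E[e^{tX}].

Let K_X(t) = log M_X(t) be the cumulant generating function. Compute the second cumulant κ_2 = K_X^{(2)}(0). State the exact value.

κ_2 = K^(2)(0) = 10/9

M_X(t) = 3/(5*(1 - 2*e^(t)/5))
K_X(t) = log M_X(t) = -log(1 - 2*e^(t)/5) - log(5) + log(3)
K^(2)(t) = 10*e^(t)/(4*e^(2*t) - 20*e^(t) + 25)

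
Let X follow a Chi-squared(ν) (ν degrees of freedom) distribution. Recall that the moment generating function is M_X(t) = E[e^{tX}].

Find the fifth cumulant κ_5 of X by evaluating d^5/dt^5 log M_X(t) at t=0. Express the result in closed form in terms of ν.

κ_5 = K^(5)(0) = 384*ν

M_X(t) = (1 - 2*t)^(-ν/2)
K_X(t) = log M_X(t) = -ν*log(1 - 2*t)/2
K^(5)(t) = -384*ν/(32*t^5 - 80*t^4 + 80*t^3 - 40*t^2 + 10*t - 1)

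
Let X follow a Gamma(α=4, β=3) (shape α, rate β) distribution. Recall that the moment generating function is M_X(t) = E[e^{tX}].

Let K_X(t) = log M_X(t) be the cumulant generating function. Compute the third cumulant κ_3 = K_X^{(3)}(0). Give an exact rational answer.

κ_3 = d^3K/dt^3 |_{t=0} = 8/27

M_X(t) = 81/(3 - t)^4
K_X(t) = log M_X(t) = -4*log(3 - t) + 4*log(3)
dK/dt = -4/(t - 3)
d^2K/dt^2 = 4/(t^2 - 6*t + 9)
d^3K/dt^3 = -8/(t^3 - 9*t^2 + 27*t - 27)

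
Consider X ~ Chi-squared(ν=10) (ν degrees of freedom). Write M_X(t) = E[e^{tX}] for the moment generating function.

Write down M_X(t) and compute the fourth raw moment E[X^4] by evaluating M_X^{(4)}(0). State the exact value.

M_X(t) = (1 - 2*t)^(-5)
dM/dt = 10/(64*t^6 - 192*t^5 + 240*t^4 - 160*t^3 + 60*t^2 - 12*t + 1)
d^2M/dt^2 = -120/(128*t^7 - 448*t^6 + 672*t^5 - 560*t^4 + 280*t^3 - 84*t^2 + 14*t - 1)
d^3M/dt^3 = 1680/(256*t^8 - 1024*t^7 + 1792*t^6 - 1792*t^5 + 1120*t^4 - 448*t^3 + 112*t^2 - 16*t + 1)
d^4M/dt^4 = -26880/(512*t^9 - 2304*t^8 + 4608*t^7 - 5376*t^6 + 4032*t^5 - 2016*t^4 + 672*t^3 - 144*t^2 + 18*t - 1)

E[X^4] = d^4M/dt^4 |_{t=0} = 26880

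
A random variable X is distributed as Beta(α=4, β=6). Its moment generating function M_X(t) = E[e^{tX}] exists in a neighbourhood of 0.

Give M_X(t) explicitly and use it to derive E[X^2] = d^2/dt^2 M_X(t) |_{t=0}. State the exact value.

M_X(t) = ₁F₁(4; 10; t)
M^(2)(t) = 2*₁F₁(6; 12; t)/11

E[X^2] = M^(2)(0) = 2/11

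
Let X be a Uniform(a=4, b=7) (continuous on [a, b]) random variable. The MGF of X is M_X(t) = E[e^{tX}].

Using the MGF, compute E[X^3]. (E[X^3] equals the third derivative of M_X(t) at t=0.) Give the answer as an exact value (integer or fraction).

E[X^3] = d^3M/dt^3 |_{t=0} = 715/4

M_X(t) = (e^(7*t) - e^(4*t))/(3*t)
dM/dt = (7*t*e^(7*t) - 4*t*e^(4*t) - e^(7*t) + e^(4*t))/(3*t^2)
d^2M/dt^2 = (49*t^2*e^(7*t) - 16*t^2*e^(4*t) - 14*t*e^(7*t) + 8*t*e^(4*t) + 2*e^(7*t) - 2*e^(4*t))/(3*t^3)
d^3M/dt^3 = (343*t^3*e^(7*t) - 64*t^3*e^(4*t) - 147*t^2*e^(7*t) + 48*t^2*e^(4*t) + 42*t*e^(7*t) - 24*t*e^(4*t) - 6*e^(7*t) + 6*e^(4*t))/(3*t^4)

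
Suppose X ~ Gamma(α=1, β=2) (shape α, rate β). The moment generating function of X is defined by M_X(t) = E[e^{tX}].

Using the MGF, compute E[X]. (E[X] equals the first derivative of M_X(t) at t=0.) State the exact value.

E[X] = M^(1)(0) = 1/2

M_X(t) = 2/(2 - t)
M^(1)(t) = 2/(t^2 - 4*t + 4)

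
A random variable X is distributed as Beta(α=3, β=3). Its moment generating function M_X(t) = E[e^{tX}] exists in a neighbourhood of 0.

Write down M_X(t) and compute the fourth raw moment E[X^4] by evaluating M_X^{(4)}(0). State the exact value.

M_X(t) = ₁F₁(3; 6; t)
dM/dt = ₁F₁(4; 7; t)/2
d^2M/dt^2 = 2*₁F₁(5; 8; t)/7
d^3M/dt^3 = 5*₁F₁(6; 9; t)/28
d^4M/dt^4 = 5*₁F₁(7; 10; t)/42

E[X^4] = d^4M/dt^4 |_{t=0} = 5/42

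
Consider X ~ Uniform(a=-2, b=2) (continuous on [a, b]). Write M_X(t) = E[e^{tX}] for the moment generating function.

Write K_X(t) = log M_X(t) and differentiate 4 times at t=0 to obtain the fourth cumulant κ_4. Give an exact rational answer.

M_X(t) = (e^(2*t) - e^(-2*t))/(4*t)
K_X(t) = log M_X(t) = -log(t) + log(e^(2*t) - e^(-2*t)) - 2*log(2)
K′(t) = (2*t*e^(4*t) + 2*t - e^(4*t) + 1)/(t*e^(4*t) - t)
K′′(t) = (-16*t^2*e^(4*t) + e^(8*t) - 2*e^(4*t) + 1)/(t^2*e^(8*t) - 2*t^2*e^(4*t) + t^2)
K′′′(t) = (64*t^3*e^(8*t) + 64*t^3*e^(4*t) - 2*e^(12*t) + 6*e^(8*t) - 6*e^(4*t) + 2)/(t^3*e^(12*t) - 3*t^3*e^(8*t) + 3*t^3*e^(4*t) - t^3)

κ_4 = K′′′′(0) = -32/15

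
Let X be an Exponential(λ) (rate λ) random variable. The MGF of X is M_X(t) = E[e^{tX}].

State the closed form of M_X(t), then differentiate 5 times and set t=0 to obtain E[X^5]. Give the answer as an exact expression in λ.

E[X^5] = M′′′′′(0) = 120/λ^5

M_X(t) = λ/(λ - t)
M′(t) = λ/(λ^2 - 2*λ*t + t^2)
M′′(t) = -2*λ/(-λ^3 + 3*λ^2*t - 3*λ*t^2 + t^3)
M′′′(t) = 6*λ/(λ^4 - 4*λ^3*t + 6*λ^2*t^2 - 4*λ*t^3 + t^4)
M′′′′(t) = -24*λ/(-λ^5 + 5*λ^4*t - 10*λ^3*t^2 + 10*λ^2*t^3 - 5*λ*t^4 + t^5)
M′′′′′(t) = 120*λ/(λ^6 - 6*λ^5*t + 15*λ^4*t^2 - 20*λ^3*t^3 + 15*λ^2*t^4 - 6*λ*t^5 + t^6)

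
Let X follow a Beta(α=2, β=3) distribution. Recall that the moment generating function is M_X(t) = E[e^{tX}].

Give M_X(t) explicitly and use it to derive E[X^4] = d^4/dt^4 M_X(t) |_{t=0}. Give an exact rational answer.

E[X^4] = d^4M/dt^4 |_{t=0} = 1/14

M_X(t) = ₁F₁(2; 5; t)
dM/dt = 2*₁F₁(3; 6; t)/5
d^2M/dt^2 = ₁F₁(4; 7; t)/5
d^3M/dt^3 = 4*₁F₁(5; 8; t)/35
d^4M/dt^4 = ₁F₁(6; 9; t)/14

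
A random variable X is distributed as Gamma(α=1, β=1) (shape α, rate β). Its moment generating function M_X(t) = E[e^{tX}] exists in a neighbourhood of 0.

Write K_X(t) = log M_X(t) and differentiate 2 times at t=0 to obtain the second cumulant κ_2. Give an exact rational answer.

κ_2 = d^2K/dt^2 |_{t=0} = 1

M_X(t) = 1/(1 - t)
K_X(t) = log M_X(t) = -log(1 - t)
dK/dt = -1/(t - 1)
d^2K/dt^2 = 1/(t^2 - 2*t + 1)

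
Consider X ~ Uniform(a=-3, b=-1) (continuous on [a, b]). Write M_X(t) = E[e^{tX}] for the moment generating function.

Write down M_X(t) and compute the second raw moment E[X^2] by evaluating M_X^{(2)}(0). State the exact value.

E[X^2] = M′′(0) = 13/3

M_X(t) = (e^(-t) - e^(-3*t))/(2*t)
M′(t) = (-t*e^(2*t) + 3*t - e^(2*t) + 1)*e^(-3*t)/(2*t^2)
M′′(t) = (t^2*e^(2*t) - 9*t^2 + 2*t*e^(2*t) - 6*t + 2*e^(2*t) - 2)*e^(-3*t)/(2*t^3)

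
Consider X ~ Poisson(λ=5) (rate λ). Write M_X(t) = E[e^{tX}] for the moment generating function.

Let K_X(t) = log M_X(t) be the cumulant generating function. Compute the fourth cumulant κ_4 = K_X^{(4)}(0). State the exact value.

κ_4 = d^4K/dt^4 |_{t=0} = 5

M_X(t) = e^(5*e^(t) - 5)
K_X(t) = log M_X(t) = 5*e^(t) - 5
dK/dt = 5*e^(t)
d^2K/dt^2 = 5*e^(t)
d^3K/dt^3 = 5*e^(t)
d^4K/dt^4 = 5*e^(t)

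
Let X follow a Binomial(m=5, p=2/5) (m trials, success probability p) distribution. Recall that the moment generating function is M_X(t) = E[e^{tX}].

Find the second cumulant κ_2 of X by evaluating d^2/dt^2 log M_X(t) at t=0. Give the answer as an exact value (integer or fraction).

κ_2 = K^(2)(0) = 6/5

M_X(t) = (2*e^(t)/5 + 3/5)^5
K_X(t) = log M_X(t) = 5*log(2*e^(t)/5 + 3/5)
K^(2)(t) = 30*e^(t)/(4*e^(2*t) + 12*e^(t) + 9)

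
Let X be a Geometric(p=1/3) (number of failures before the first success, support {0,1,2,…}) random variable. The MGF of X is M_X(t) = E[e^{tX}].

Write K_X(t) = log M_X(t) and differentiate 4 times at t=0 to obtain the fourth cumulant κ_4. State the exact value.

M_X(t) = 1/(3*(1 - 2*e^(t)/3))
K_X(t) = log M_X(t) = -log(1 - 2*e^(t)/3) - log(3)
K^(4)(t) = (24*e^(3*t) + 144*e^(2*t) + 54*e^(t))/(16*e^(4*t) - 96*e^(3*t) + 216*e^(2*t) - 216*e^(t) + 81)

κ_4 = K^(4)(0) = 222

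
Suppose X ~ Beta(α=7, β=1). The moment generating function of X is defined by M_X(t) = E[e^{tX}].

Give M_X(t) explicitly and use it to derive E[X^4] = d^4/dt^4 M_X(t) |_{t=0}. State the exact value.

M_X(t) = ₁F₁(7; 8; t)
M′(t) = 7*₁F₁(8; 9; t)/8
M′′(t) = 7*₁F₁(9; 10; t)/9
M′′′(t) = 7*₁F₁(10; 11; t)/10
M′′′′(t) = 7*₁F₁(11; 12; t)/11

E[X^4] = M′′′′(0) = 7/11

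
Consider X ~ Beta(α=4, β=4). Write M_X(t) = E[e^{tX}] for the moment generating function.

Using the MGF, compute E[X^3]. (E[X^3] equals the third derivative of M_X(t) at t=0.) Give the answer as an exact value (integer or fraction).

E[X^3] = M′′′(0) = 1/6

M_X(t) = ₁F₁(4; 8; t)
M′(t) = ₁F₁(5; 9; t)/2
M′′(t) = 5*₁F₁(6; 10; t)/18
M′′′(t) = ₁F₁(7; 11; t)/6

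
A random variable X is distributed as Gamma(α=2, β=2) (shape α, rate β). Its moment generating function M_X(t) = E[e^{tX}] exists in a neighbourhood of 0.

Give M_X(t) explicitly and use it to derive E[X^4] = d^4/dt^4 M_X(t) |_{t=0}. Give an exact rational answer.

M_X(t) = 4/(2 - t)^2
dM/dt = -8/(t^3 - 6*t^2 + 12*t - 8)
d^2M/dt^2 = 24/(t^4 - 8*t^3 + 24*t^2 - 32*t + 16)
d^3M/dt^3 = -96/(t^5 - 10*t^4 + 40*t^3 - 80*t^2 + 80*t - 32)
d^4M/dt^4 = 480/(t^6 - 12*t^5 + 60*t^4 - 160*t^3 + 240*t^2 - 192*t + 64)

E[X^4] = d^4M/dt^4 |_{t=0} = 15/2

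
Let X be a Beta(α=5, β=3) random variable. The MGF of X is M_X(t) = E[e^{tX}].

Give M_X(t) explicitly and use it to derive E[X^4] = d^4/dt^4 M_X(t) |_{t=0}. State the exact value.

E[X^4] = D^4[M](0) = 7/33

M_X(t) = ₁F₁(5; 8; t)
D^4[M](t) = 7*₁F₁(9; 12; t)/33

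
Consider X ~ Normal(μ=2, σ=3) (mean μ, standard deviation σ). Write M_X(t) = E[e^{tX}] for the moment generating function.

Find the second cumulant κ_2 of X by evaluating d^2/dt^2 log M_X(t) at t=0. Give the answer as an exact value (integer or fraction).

κ_2 = K^(2)(0) = 9

M_X(t) = e^(9*t^2/2 + 2*t)
K_X(t) = log M_X(t) = 9*t^2/2 + 2*t
K^(2)(t) = 9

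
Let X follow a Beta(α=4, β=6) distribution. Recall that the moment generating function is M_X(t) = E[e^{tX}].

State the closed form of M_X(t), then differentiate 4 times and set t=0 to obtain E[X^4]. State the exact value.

E[X^4] = M′′′′(0) = 7/143

M_X(t) = ₁F₁(4; 10; t)
M′(t) = 2*₁F₁(5; 11; t)/5
M′′(t) = 2*₁F₁(6; 12; t)/11
M′′′(t) = ₁F₁(7; 13; t)/11
M′′′′(t) = 7*₁F₁(8; 14; t)/143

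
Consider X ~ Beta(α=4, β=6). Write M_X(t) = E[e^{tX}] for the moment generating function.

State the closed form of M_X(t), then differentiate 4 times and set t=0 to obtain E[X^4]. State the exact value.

E[X^4] = M^(4)(0) = 7/143

M_X(t) = ₁F₁(4; 10; t)
M^(4)(t) = 7*₁F₁(8; 14; t)/143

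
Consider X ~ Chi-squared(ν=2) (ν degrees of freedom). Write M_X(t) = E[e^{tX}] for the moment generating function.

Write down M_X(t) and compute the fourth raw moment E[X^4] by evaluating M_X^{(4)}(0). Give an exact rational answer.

M_X(t) = 1/(1 - 2*t)
D^4[M](t) = -384/(32*t^5 - 80*t^4 + 80*t^3 - 40*t^2 + 10*t - 1)

E[X^4] = D^4[M](0) = 384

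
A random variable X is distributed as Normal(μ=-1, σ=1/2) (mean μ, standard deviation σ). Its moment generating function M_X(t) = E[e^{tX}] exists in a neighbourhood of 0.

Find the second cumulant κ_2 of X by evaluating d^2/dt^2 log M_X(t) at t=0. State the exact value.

κ_2 = d^2K/dt^2 |_{t=0} = 1/4

M_X(t) = e^(t^2/8 - t)
K_X(t) = log M_X(t) = t^2/8 - t
dK/dt = t/4 - 1
d^2K/dt^2 = 1/4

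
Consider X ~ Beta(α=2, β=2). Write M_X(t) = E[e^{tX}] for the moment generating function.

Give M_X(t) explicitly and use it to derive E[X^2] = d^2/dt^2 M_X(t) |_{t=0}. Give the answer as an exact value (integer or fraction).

M_X(t) = ₁F₁(2; 4; t)
M^(2)(t) = 3*₁F₁(4; 6; t)/10

E[X^2] = M^(2)(0) = 3/10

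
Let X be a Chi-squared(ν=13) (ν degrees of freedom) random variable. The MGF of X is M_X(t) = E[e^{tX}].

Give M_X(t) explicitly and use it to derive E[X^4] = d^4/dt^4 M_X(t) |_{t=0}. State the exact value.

M_X(t) = (1 - 2*t)^(-13/2)

E[X^4] = D^4[M](0) = 62985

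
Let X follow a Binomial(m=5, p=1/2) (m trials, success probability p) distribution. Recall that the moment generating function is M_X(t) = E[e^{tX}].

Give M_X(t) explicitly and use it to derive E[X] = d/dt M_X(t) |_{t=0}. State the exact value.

M_X(t) = (e^(t)/2 + 1/2)^5
M^(1)(t) = 5*e^(5*t)/32 + 5*e^(4*t)/8 + 15*e^(3*t)/16 + 5*e^(2*t)/8 + 5*e^(t)/32

E[X] = M^(1)(0) = 5/2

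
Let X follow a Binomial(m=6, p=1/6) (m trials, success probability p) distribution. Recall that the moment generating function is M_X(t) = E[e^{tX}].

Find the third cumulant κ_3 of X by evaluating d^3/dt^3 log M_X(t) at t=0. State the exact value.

κ_3 = K^(3)(0) = 5/9

M_X(t) = (e^(t)/6 + 5/6)^6
K_X(t) = log M_X(t) = 6*log(e^(t)/6 + 5/6)
K^(3)(t) = (-30*e^(2*t) + 150*e^(t))/(e^(3*t) + 15*e^(2*t) + 75*e^(t) + 125)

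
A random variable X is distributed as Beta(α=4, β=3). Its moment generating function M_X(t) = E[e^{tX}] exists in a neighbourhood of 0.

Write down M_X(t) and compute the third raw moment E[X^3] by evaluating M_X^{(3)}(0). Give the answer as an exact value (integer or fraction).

M_X(t) = ₁F₁(4; 7; t)
dM/dt = 4*₁F₁(5; 8; t)/7
d^2M/dt^2 = 5*₁F₁(6; 9; t)/14
d^3M/dt^3 = 5*₁F₁(7; 10; t)/21

E[X^3] = d^3M/dt^3 |_{t=0} = 5/21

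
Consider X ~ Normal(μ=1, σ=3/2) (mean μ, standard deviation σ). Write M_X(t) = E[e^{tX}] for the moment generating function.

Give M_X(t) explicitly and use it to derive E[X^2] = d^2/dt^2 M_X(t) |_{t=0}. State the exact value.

E[X^2] = M^(2)(0) = 13/4

M_X(t) = e^(9*t^2/8 + t)
M^(2)(t) = 81*t^2*e^(t)*e^(9*t^2/8)/16 + 9*t*e^(t)*e^(9*t^2/8)/2 + 13*e^(t)*e^(9*t^2/8)/4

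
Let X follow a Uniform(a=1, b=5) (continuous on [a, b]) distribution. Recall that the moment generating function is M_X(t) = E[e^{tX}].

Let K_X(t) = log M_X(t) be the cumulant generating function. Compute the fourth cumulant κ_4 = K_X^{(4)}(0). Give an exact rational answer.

M_X(t) = (e^(5*t) - e^(t))/(4*t)
K_X(t) = log M_X(t) = -log(t) + log(e^(5*t) - e^(t)) - 2*log(2)
dK/dt = (5*t*e^(4*t) - t - e^(4*t) + 1)/(t*e^(4*t) - t)
d^2K/dt^2 = (-16*t^2*e^(4*t) + e^(8*t) - 2*e^(4*t) + 1)/(t^2*e^(8*t) - 2*t^2*e^(4*t) + t^2)
d^3K/dt^3 = (64*t^3*e^(8*t) + 64*t^3*e^(4*t) - 2*e^(12*t) + 6*e^(8*t) - 6*e^(4*t) + 2)/(t^3*e^(12*t) - 3*t^3*e^(8*t) + 3*t^3*e^(4*t) - t^3)

κ_4 = d^4K/dt^4 |_{t=0} = -32/15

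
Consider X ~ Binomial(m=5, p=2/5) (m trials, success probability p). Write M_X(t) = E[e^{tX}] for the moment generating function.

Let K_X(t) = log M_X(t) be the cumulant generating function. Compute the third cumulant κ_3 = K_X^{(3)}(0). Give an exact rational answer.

κ_3 = K^(3)(0) = 6/25

M_X(t) = (2*e^(t)/5 + 3/5)^5
K_X(t) = log M_X(t) = 5*log(2*e^(t)/5 + 3/5)
K^(3)(t) = (-60*e^(2*t) + 90*e^(t))/(8*e^(3*t) + 36*e^(2*t) + 54*e^(t) + 27)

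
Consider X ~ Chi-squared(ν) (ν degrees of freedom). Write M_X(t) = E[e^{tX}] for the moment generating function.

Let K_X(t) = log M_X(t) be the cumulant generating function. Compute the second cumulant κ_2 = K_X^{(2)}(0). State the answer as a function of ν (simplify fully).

M_X(t) = (1 - 2*t)^(-ν/2)
K_X(t) = log M_X(t) = -ν*log(1 - 2*t)/2
dK/dt = -ν/(2*t - 1)
d^2K/dt^2 = 2*ν/(4*t^2 - 4*t + 1)

κ_2 = d^2K/dt^2 |_{t=0} = 2*ν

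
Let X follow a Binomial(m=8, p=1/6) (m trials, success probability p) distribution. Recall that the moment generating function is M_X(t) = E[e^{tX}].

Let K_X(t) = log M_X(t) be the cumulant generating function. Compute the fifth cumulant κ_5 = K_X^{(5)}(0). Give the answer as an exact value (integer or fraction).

M_X(t) = (e^(t)/6 + 5/6)^8
K_X(t) = log M_X(t) = 8*log(e^(t)/6 + 5/6)
K′(t) = 8*e^(t)/(e^(t) + 5)
K′′(t) = 40*e^(t)/(e^(2*t) + 10*e^(t) + 25)
K′′′(t) = (-40*e^(2*t) + 200*e^(t))/(e^(3*t) + 15*e^(2*t) + 75*e^(t) + 125)
K′′′′(t) = (40*e^(3*t) - 800*e^(2*t) + 1000*e^(t))/(e^(4*t) + 20*e^(3*t) + 150*e^(2*t) + 500*e^(t) + 625)
K′′′′′(t) = (-40*e^(4*t) + 2200*e^(3*t) - 11000*e^(2*t) + 5000*e^(t))/(e^(5*t) + 25*e^(4*t) + 250*e^(3*t) + 1250*e^(2*t) + 3125*e^(t) + 3125)

κ_5 = K′′′′′(0) = -40/81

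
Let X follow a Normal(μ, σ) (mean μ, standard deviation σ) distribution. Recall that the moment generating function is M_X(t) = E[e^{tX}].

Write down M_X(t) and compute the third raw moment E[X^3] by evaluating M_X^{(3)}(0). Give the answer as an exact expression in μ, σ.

E[X^3] = d^3M/dt^3 |_{t=0} = μ*(μ^2 + 3*σ^2)

M_X(t) = e^(μ*t + σ^2*t^2/2)
dM/dt = μ*e^(μ*t)*e^(σ^2*t^2/2) + σ^2*t*e^(μ*t)*e^(σ^2*t^2/2)
d^2M/dt^2 = μ^2*e^(μ*t)*e^(σ^2*t^2/2) + 2*μ*σ^2*t*e^(μ*t)*e^(σ^2*t^2/2) + σ^4*t^2*e^(μ*t)*e^(σ^2*t^2/2) + σ^2*e^(μ*t)*e^(σ^2*t^2/2)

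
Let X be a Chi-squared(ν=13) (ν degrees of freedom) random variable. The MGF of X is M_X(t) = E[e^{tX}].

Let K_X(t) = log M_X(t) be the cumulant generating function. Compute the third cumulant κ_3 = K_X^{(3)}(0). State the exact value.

κ_3 = K′′′(0) = 104

M_X(t) = (1 - 2*t)^(-13/2)
K_X(t) = log M_X(t) = -13*log(1 - 2*t)/2
K′(t) = -13/(2*t - 1)
K′′(t) = 26/(4*t^2 - 4*t + 1)
K′′′(t) = -104/(8*t^3 - 12*t^2 + 6*t - 1)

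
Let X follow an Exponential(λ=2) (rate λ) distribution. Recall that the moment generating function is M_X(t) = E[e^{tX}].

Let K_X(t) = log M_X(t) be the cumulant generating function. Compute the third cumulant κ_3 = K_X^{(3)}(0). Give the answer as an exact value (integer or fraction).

κ_3 = K^(3)(0) = 1/4

M_X(t) = 2/(2 - t)
K_X(t) = log M_X(t) = -log(2 - t) + log(2)
K^(3)(t) = -2/(t^3 - 6*t^2 + 12*t - 8)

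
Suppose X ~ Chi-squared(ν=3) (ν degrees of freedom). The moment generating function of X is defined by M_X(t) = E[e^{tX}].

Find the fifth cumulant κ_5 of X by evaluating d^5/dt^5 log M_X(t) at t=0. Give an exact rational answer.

M_X(t) = (1 - 2*t)^(-3/2)
K_X(t) = log M_X(t) = -3*log(1 - 2*t)/2
D^5[K](t) = -1152/(32*t^5 - 80*t^4 + 80*t^3 - 40*t^2 + 10*t - 1)

κ_5 = D^5[K](0) = 1152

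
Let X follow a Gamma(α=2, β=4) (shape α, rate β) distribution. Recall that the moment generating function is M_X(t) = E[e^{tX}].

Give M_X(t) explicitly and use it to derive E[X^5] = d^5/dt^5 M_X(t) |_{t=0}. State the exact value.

E[X^5] = D^5[M](0) = 45/64

M_X(t) = 16/(4 - t)^2
D^5[M](t) = -11520/(t^7 - 28*t^6 + 336*t^5 - 2240*t^4 + 8960*t^3 - 21504*t^2 + 28672*t - 16384)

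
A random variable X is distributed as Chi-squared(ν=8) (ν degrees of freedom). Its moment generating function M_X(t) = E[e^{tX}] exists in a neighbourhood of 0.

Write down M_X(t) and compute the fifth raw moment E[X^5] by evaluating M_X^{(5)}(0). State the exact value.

E[X^5] = M′′′′′(0) = 215040

M_X(t) = (1 - 2*t)^(-4)
M′(t) = -8/(32*t^5 - 80*t^4 + 80*t^3 - 40*t^2 + 10*t - 1)
M′′(t) = 80/(64*t^6 - 192*t^5 + 240*t^4 - 160*t^3 + 60*t^2 - 12*t + 1)
M′′′(t) = -960/(128*t^7 - 448*t^6 + 672*t^5 - 560*t^4 + 280*t^3 - 84*t^2 + 14*t - 1)
M′′′′(t) = 13440/(256*t^8 - 1024*t^7 + 1792*t^6 - 1792*t^5 + 1120*t^4 - 448*t^3 + 112*t^2 - 16*t + 1)
M′′′′′(t) = -215040/(512*t^9 - 2304*t^8 + 4608*t^7 - 5376*t^6 + 4032*t^5 - 2016*t^4 + 672*t^3 - 144*t^2 + 18*t - 1)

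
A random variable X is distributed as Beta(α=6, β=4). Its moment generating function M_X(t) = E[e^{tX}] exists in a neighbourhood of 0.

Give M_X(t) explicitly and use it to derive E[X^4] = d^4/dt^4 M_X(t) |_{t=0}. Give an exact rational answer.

E[X^4] = M′′′′(0) = 126/715

M_X(t) = ₁F₁(6; 10; t)
M′(t) = 3*₁F₁(7; 11; t)/5
M′′(t) = 21*₁F₁(8; 12; t)/55
M′′′(t) = 14*₁F₁(9; 13; t)/55
M′′′′(t) = 126*₁F₁(10; 14; t)/715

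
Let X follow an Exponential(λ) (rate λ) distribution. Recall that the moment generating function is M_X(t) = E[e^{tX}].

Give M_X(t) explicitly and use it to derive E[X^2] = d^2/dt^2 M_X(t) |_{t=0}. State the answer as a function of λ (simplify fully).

E[X^2] = D^2[M](0) = 2/λ^2

M_X(t) = λ/(λ - t)
D^2[M](t) = -2*λ/(-λ^3 + 3*λ^2*t - 3*λ*t^2 + t^3)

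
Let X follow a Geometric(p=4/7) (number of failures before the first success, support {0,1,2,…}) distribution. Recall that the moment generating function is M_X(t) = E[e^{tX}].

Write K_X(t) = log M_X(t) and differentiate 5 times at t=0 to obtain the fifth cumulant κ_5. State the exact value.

κ_5 = d^5K/dt^5 |_{t=0} = 7035/128

M_X(t) = 4/(7*(1 - 3*e^(t)/7))
K_X(t) = log M_X(t) = -log(1 - 3*e^(t)/7) - log(7) + 2*log(2)
dK/dt = -3*e^(t)/(3*e^(t) - 7)
d^2K/dt^2 = 21*e^(t)/(9*e^(2*t) - 42*e^(t) + 49)
d^3K/dt^3 = (-63*e^(2*t) - 147*e^(t))/(27*e^(3*t) - 189*e^(2*t) + 441*e^(t) - 343)
d^4K/dt^4 = (189*e^(3*t) + 1764*e^(2*t) + 1029*e^(t))/(81*e^(4*t) - 756*e^(3*t) + 2646*e^(2*t) - 4116*e^(t) + 2401)
d^5K/dt^5 = (-567*e^(4*t) - 14553*e^(3*t) - 33957*e^(2*t) - 7203*e^(t))/(243*e^(5*t) - 2835*e^(4*t) + 13230*e^(3*t) - 30870*e^(2*t) + 36015*e^(t) - 16807)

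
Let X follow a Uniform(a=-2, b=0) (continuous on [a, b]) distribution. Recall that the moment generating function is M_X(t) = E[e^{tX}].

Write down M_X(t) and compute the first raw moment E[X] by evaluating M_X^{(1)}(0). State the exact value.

M_X(t) = (1 - e^(-2*t))/(2*t)
M′(t) = (2*t - e^(2*t) + 1)*e^(-2*t)/(2*t^2)

E[X] = M′(0) = -1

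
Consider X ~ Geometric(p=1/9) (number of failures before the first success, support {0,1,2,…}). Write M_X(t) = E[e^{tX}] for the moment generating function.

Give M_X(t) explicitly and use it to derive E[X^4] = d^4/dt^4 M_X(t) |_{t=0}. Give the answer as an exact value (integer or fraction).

E[X^4] = M′′′′(0) = 117640

M_X(t) = 1/(9*(1 - 8*e^(t)/9))
M′(t) = 8*e^(t)/(64*e^(2*t) - 144*e^(t) + 81)
M′′(t) = (-64*e^(2*t) - 72*e^(t))/(512*e^(3*t) - 1728*e^(2*t) + 1944*e^(t) - 729)
M′′′(t) = (512*e^(3*t) + 2304*e^(2*t) + 648*e^(t))/(4096*e^(4*t) - 18432*e^(3*t) + 31104*e^(2*t) - 23328*e^(t) + 6561)
M′′′′(t) = (-4096*e^(4*t) - 50688*e^(3*t) - 57024*e^(2*t) - 5832*e^(t))/(32768*e^(5*t) - 184320*e^(4*t) + 414720*e^(3*t) - 466560*e^(2*t) + 262440*e^(t) - 59049)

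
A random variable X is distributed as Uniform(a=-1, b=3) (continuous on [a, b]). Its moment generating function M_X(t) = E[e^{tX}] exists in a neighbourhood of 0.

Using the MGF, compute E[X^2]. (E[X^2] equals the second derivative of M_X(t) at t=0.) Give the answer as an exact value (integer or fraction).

M_X(t) = (e^(3*t) - e^(-t))/(4*t)
D^2[M](t) = (9*t^2*e^(4*t) - t^2 - 6*t*e^(4*t) - 2*t + 2*e^(4*t) - 2)*e^(-t)/(4*t^3)

E[X^2] = D^2[M](0) = 7/3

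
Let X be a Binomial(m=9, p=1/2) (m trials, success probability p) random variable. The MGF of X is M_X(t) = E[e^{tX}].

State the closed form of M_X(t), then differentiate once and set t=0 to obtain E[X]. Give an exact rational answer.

E[X] = M^(1)(0) = 9/2

M_X(t) = (e^(t)/2 + 1/2)^9
M^(1)(t) = 9*e^(9*t)/512 + 9*e^(8*t)/64 + 63*e^(7*t)/128 + 63*e^(6*t)/64 + 315*e^(5*t)/256 + 63*e^(4*t)/64 + 63*e^(3*t)/128 + 9*e^(2*t)/64 + 9*e^(t)/512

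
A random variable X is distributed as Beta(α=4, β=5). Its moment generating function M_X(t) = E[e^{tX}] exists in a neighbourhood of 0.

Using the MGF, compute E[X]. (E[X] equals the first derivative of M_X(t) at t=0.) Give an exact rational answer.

E[X] = dM/dt |_{t=0} = 4/9

M_X(t) = ₁F₁(4; 9; t)
dM/dt = 4*₁F₁(5; 10; t)/9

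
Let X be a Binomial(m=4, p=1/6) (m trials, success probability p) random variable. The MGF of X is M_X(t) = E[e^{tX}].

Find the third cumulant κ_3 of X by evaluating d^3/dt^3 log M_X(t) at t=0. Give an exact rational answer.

M_X(t) = (e^(t)/6 + 5/6)^4
K_X(t) = log M_X(t) = 4*log(e^(t)/6 + 5/6)
dK/dt = 4*e^(t)/(e^(t) + 5)
d^2K/dt^2 = 20*e^(t)/(e^(2*t) + 10*e^(t) + 25)
d^3K/dt^3 = (-20*e^(2*t) + 100*e^(t))/(e^(3*t) + 15*e^(2*t) + 75*e^(t) + 125)

κ_3 = d^3K/dt^3 |_{t=0} = 10/27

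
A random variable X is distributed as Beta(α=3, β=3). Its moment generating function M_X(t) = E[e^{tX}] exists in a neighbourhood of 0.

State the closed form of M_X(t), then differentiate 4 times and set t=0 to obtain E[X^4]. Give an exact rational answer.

M_X(t) = ₁F₁(3; 6; t)
D^4[M](t) = 5*₁F₁(7; 10; t)/42

E[X^4] = D^4[M](0) = 5/42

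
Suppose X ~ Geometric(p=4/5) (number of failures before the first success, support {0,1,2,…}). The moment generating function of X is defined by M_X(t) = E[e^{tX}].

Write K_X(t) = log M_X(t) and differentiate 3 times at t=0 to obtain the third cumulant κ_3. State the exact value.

M_X(t) = 4/(5*(1 - e^(t)/5))
K_X(t) = log M_X(t) = -log(1 - e^(t)/5) - log(5) + 2*log(2)
dK/dt = -e^(t)/(e^(t) - 5)
d^2K/dt^2 = 5*e^(t)/(e^(2*t) - 10*e^(t) + 25)
d^3K/dt^3 = (-5*e^(2*t) - 25*e^(t))/(e^(3*t) - 15*e^(2*t) + 75*e^(t) - 125)

κ_3 = d^3K/dt^3 |_{t=0} = 15/32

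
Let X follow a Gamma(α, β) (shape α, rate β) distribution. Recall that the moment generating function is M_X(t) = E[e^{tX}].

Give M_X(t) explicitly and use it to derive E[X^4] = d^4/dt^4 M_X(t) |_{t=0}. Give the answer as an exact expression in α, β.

E[X^4] = M′′′′(0) = α*(α^3 + 6*α^2 + 11*α + 6)/β^4

M_X(t) = (β/(β - t))^α
M′(t) = -α*β^α*(1/(β - t))^α/(-β + t)
M′′(t) = (α^2*β^α*(1/(β - t))^α + α*β^α*(1/(β - t))^α)/(β^2 - 2*β*t + t^2)
M′′′(t) = (-α^3*β^α*(1/(β - t))^α - 3*α^2*β^α*(1/(β - t))^α - 2*α*β^α*(1/(β - t))^α)/(-β^3 + 3*β^2*t - 3*β*t^2 + t^3)
M′′′′(t) = (α^4*β^α*(1/(β - t))^α + 6*α^3*β^α*(1/(β - t))^α + 11*α^2*β^α*(1/(β - t))^α + 6*α*β^α*(1/(β - t))^α)/(β^4 - 4*β^3*t + 6*β^2*t^2 - 4*β*t^3 + t^4)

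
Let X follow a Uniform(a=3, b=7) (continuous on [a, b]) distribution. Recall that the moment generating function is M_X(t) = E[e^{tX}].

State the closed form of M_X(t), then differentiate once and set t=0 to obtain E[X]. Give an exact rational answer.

M_X(t) = (e^(7*t) - e^(3*t))/(4*t)
M′(t) = (7*t*e^(7*t) - 3*t*e^(3*t) - e^(7*t) + e^(3*t))/(4*t^2)

E[X] = M′(0) = 5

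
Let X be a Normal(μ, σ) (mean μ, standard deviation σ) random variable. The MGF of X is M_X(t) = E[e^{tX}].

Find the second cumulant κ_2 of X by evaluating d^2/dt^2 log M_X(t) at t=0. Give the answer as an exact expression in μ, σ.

κ_2 = d^2K/dt^2 |_{t=0} = σ^2

M_X(t) = e^(μ*t + σ^2*t^2/2)
K_X(t) = log M_X(t) = μ*t + σ^2*t^2/2
dK/dt = μ + σ^2*t
d^2K/dt^2 = σ^2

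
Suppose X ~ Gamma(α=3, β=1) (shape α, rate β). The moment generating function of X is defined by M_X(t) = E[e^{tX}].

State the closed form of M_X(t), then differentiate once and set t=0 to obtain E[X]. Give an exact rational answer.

M_X(t) = (1 - t)^(-3)
M′(t) = 3/(t^4 - 4*t^3 + 6*t^2 - 4*t + 1)

E[X] = M′(0) = 3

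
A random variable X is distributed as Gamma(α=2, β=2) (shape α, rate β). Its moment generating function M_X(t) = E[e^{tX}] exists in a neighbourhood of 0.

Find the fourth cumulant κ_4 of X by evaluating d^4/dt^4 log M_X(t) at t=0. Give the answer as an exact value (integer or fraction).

κ_4 = d^4K/dt^4 |_{t=0} = 3/4

M_X(t) = 4/(2 - t)^2
K_X(t) = log M_X(t) = -2*log(2 - t) + 2*log(2)
dK/dt = -2/(t - 2)
d^2K/dt^2 = 2/(t^2 - 4*t + 4)
d^3K/dt^3 = -4/(t^3 - 6*t^2 + 12*t - 8)
d^4K/dt^4 = 12/(t^4 - 8*t^3 + 24*t^2 - 32*t + 16)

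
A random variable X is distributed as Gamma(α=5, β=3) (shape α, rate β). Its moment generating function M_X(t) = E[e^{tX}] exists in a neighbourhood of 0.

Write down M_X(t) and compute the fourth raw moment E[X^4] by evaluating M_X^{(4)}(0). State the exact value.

M_X(t) = 243/(3 - t)^5
M^(4)(t) = -408240/(t^9 - 27*t^8 + 324*t^7 - 2268*t^6 + 10206*t^5 - 30618*t^4 + 61236*t^3 - 78732*t^2 + 59049*t - 19683)

E[X^4] = M^(4)(0) = 560/27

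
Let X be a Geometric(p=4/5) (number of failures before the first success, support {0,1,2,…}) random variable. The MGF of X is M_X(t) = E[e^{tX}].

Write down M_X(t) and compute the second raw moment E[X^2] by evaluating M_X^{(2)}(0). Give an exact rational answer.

E[X^2] = D^2[M](0) = 3/8

M_X(t) = 4/(5*(1 - e^(t)/5))
D^2[M](t) = (-4*e^(2*t) - 20*e^(t))/(e^(3*t) - 15*e^(2*t) + 75*e^(t) - 125)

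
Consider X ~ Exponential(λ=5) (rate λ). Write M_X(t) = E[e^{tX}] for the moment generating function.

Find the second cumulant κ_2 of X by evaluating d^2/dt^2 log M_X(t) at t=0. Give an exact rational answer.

κ_2 = K^(2)(0) = 1/25

M_X(t) = 5/(5 - t)
K_X(t) = log M_X(t) = -log(5 - t) + log(5)
K^(2)(t) = 1/(t^2 - 10*t + 25)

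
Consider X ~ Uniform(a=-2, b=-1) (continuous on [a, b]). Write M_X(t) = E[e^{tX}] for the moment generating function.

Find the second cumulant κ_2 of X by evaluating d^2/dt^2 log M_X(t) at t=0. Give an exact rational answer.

M_X(t) = (e^(-t) - e^(-2*t))/t
K_X(t) = log M_X(t) = -log(t) + log(e^(-t) - e^(-2*t))
K^(2)(t) = (-t^2*e^(t) + e^(2*t) - 2*e^(t) + 1)/(t^2*e^(2*t) - 2*t^2*e^(t) + t^2)

κ_2 = K^(2)(0) = 1/12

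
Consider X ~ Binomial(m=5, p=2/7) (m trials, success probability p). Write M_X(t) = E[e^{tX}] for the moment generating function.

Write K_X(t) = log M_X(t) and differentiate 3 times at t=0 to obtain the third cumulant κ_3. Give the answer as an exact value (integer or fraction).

κ_3 = K^(3)(0) = 150/343

M_X(t) = (2*e^(t)/7 + 5/7)^5
K_X(t) = log M_X(t) = 5*log(2*e^(t)/7 + 5/7)
K^(3)(t) = (-100*e^(2*t) + 250*e^(t))/(8*e^(3*t) + 60*e^(2*t) + 150*e^(t) + 125)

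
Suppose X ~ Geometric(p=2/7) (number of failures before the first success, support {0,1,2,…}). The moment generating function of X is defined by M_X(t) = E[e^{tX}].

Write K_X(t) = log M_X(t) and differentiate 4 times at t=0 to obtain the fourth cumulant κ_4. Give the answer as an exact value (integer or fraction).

κ_4 = D^4[K](0) = 3745/8

M_X(t) = 2/(7*(1 - 5*e^(t)/7))
K_X(t) = log M_X(t) = -log(1 - 5*e^(t)/7) - log(7) + log(2)
D^4[K](t) = (875*e^(3*t) + 4900*e^(2*t) + 1715*e^(t))/(625*e^(4*t) - 3500*e^(3*t) + 7350*e^(2*t) - 6860*e^(t) + 2401)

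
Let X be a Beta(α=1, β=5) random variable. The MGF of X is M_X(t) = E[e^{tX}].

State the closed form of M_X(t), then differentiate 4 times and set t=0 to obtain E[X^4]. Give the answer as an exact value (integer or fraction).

E[X^4] = M′′′′(0) = 1/126

M_X(t) = ₁F₁(1; 6; t)
M′(t) = ₁F₁(2; 7; t)/6
M′′(t) = ₁F₁(3; 8; t)/21
M′′′(t) = ₁F₁(4; 9; t)/56
M′′′′(t) = ₁F₁(5; 10; t)/126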